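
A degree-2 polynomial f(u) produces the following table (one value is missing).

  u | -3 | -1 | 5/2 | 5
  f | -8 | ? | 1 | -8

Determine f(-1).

-8/55

The 3 known values determine f uniquely (degree ≤ 2).
Evaluate each Lagrange basis at u = -1:
L_0(-1) = (-7/2)·(-6)/[(-11/2)·(-8)] = 21/44
L_1(-1) = (2)·(-6)/[(11/2)·(-5/2)] = 48/55
L_2(-1) = (2)·(-7/2)/[(8)·(5/2)] = -7/20
Sum: (-8)·(21/44) + 1·(48/55) + (-8)·(-7/20) = -8/55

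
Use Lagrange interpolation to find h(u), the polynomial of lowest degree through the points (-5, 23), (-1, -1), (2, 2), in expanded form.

L_0(u) = (u + 1)(u - 2) / [28] = (1/28)u^2 - (1/28)u - 1/14
L_1(u) = (u + 5)(u - 2) / [-12] = -(1/12)u^2 - (1/4)u + 5/6
L_2(u) = (u + 5)(u + 1) / [21] = (1/21)u^2 + (2/7)u + 5/21
h(u) = 23·L_0 + (-1)·L_1 + 2·L_2
  23·L_0(u) = (23/28)u^2 - (23/28)u - 23/14
  (-1)·L_1(u) = (1/12)u^2 + (1/4)u - 5/6
  2·L_2(u) = (2/21)u^2 + (4/7)u + 10/21
Adding term by term: u^2 - 2

h(u) = u^2 - 2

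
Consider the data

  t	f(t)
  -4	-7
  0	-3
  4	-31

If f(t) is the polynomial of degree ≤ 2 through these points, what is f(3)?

-21

Using Newton's divided-difference form:
f[-4,0] = (-3 - (-7)) / (0 - (-4)) = 1
f[0,4] = (-31 - (-3)) / (4 - 0) = -7
f[-4,0,4] = (-7 - 1) / (4 - (-4)) = -1
f(3) = -7 + 1·(7) + (-1)·(7)·(3) = -21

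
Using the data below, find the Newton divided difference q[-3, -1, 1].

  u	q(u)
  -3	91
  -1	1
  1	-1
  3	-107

11

q[-3,-1] = (1 - 91) / (-1 - (-3)) = -45
q[-1,1] = (-1 - 1) / (1 - (-1)) = -1
q[-3,-1,1] = (-1 - (-45)) / (1 - (-3)) = 11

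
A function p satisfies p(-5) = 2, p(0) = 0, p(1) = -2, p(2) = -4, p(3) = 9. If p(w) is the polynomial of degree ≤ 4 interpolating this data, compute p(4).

Evaluate each Lagrange basis at w = 4:
L_0(4) = (4)·(3)·(2)·(1)/[(-5)·(-6)·(-7)·(-8)] = 1/70
L_1(4) = (9)·(3)·(2)·(1)/[(5)·(-1)·(-2)·(-3)] = -9/5
L_2(4) = (9)·(4)·(2)·(1)/[(6)·(1)·(-1)·(-2)] = 6
L_3(4) = (9)·(4)·(3)·(1)/[(7)·(2)·(1)·(-1)] = -54/7
L_4(4) = (9)·(4)·(3)·(2)/[(8)·(3)·(2)·(1)] = 9/2
Sum: 2·(1/70) + 0 + (-2)·(6) + (-4)·(-54/7) + 9·(9/2) = 4157/70

4157/70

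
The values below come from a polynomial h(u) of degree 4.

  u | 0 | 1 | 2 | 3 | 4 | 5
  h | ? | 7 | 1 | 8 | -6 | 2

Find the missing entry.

137

The 5 known values determine h uniquely (degree ≤ 4).
L_0(0) = (-2)·(-3)·(-4)·(-5)/[(-1)·(-2)·(-3)·(-4)] = 5
L_1(0) = (-1)·(-3)·(-4)·(-5)/[(1)·(-1)·(-2)·(-3)] = -10
L_2(0) = (-1)·(-2)·(-4)·(-5)/[(2)·(1)·(-1)·(-2)] = 10
L_3(0) = (-1)·(-2)·(-3)·(-5)/[(3)·(2)·(1)·(-1)] = -5
L_4(0) = (-1)·(-2)·(-3)·(-4)/[(4)·(3)·(2)·(1)] = 1
Sum: 7·(5) + 1·(-10) + 8·(10) + (-6)·(-5) + 2·(1) = 137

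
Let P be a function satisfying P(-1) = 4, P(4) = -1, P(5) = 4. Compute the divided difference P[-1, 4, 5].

P[-1,4] = (-1 - 4) / (4 - (-1)) = -1
P[4,5] = (4 - (-1)) / (5 - 4) = 5
P[-1,4,5] = (5 - (-1)) / (5 - (-1)) = 1

1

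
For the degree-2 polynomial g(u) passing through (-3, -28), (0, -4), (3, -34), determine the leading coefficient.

Build the Lagrange basis polynomials:
L_0(u) = u(u - 3) / [18] = (1/18)u^2 - (1/6)u
L_1(u) = (u + 3)(u - 3) / [-9] = -(1/9)u^2 + 1
L_2(u) = (u + 3)u / [18] = (1/18)u^2 + (1/6)u
g(u) = (-28)·L_0 + (-4)·L_1 + (-34)·L_2
Only the coefficient of u^2 is needed; take it from each L_i and combine:
(-28)·(1/18) + (-4)·(-1/9) + (-34)·(1/18) = -3

-3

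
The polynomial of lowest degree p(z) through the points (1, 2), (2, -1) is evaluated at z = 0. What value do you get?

5

L_0(0) = (-2)/[(-1)] = 2
L_1(0) = (-1)/[(1)] = -1
Sum: 2·(2) + (-1)·(-1) = 5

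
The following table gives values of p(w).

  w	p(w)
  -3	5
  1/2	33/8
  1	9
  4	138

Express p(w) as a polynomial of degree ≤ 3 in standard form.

p(w) = w^3 + 4w^2 + 2w + 2

Build the Lagrange basis polynomials:
L_0(w) = (w - 1/2)(w - 1)(w - 4) / [-98] = -(1/98)w^3 + (11/196)w^2 - (13/196)w + 1/49
L_1(w) = (w + 3)(w - 1)(w - 4) / [49/8] = (8/49)w^3 - (16/49)w^2 - (88/49)w + 96/49
L_2(w) = (w + 3)(w - 1/2)(w - 4) / [-6] = -(1/6)w^3 + (1/4)w^2 + (23/12)w - 1
L_3(w) = (w + 3)(w - 1/2)(w - 1) / [147/2] = (2/147)w^3 + (1/49)w^2 - (8/147)w + 1/49
p(w) = 5·L_0 + (33/8)·L_1 + 9·L_2 + 138·L_3
  5·L_0(w) = -(5/98)w^3 + (55/196)w^2 - (65/196)w + 5/49
  (33/8)·L_1(w) = (33/49)w^3 - (66/49)w^2 - (363/49)w + 396/49
  9·L_2(w) = -(3/2)w^3 + (9/4)w^2 + (69/4)w - 9
  138·L_3(w) = (92/49)w^3 + (138/49)w^2 - (368/49)w + 138/49
Adding term by term: w^3 + 4w^2 + 2w + 2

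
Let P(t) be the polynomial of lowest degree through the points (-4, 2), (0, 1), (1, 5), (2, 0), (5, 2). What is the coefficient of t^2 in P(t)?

-1487/360

L_0(t) = t(t - 1)(t - 2)(t - 5) / [1080] = (1/1080)t^4 - (1/135)t^3 + (17/1080)t^2 - (1/108)t
L_1(t) = (t + 4)(t - 1)(t - 2)(t - 5) / [-40] = -(1/40)t^4 + (1/10)t^3 + (3/8)t^2 - (29/20)t + 1
L_2(t) = (t + 4)t(t - 2)(t - 5) / [20] = (1/20)t^4 - (3/20)t^3 - (9/10)t^2 + 2t
L_3(t) = (t + 4)t(t - 1)(t - 5) / [-36] = -(1/36)t^4 + (1/18)t^3 + (19/36)t^2 - (5/9)t
L_4(t) = (t + 4)t(t - 1)(t - 2) / [540] = (1/540)t^4 + (1/540)t^3 - (1/54)t^2 + (2/135)t
P(t) = 2·L_0 + 1·L_1 + 5·L_2 + 0·L_3 + 2·L_4
Only the coefficient of t^2 is needed; take it from each L_i and combine:
2·(17/1080) + 1·(3/8) + 5·(-9/10) + 0·(19/36) + 2·(-1/54) = -1487/360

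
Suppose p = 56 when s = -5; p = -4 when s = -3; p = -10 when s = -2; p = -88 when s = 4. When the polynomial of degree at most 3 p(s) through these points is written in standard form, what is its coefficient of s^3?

-1

The leading coefficient equals the top divided difference p[-5,-3,-2,4].
p[-5,-3] = (-4 - 56) / (-3 - (-5)) = -30
p[-3,-2] = (-10 - (-4)) / (-2 - (-3)) = -6
p[-2,4] = (-88 - (-10)) / (4 - (-2)) = -13
p[-5,-3,-2] = (-6 - (-30)) / (-2 - (-5)) = 8
p[-3,-2,4] = (-13 - (-6)) / (4 - (-3)) = -1
p[-5,-3,-2,4] = (-1 - 8) / (4 - (-5)) = -1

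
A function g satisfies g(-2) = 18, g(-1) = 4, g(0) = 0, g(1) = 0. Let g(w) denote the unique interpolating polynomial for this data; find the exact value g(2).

Evaluate each Lagrange basis at w = 2:
L_0(2) = (3)·(2)·(1)/[(-1)·(-2)·(-3)] = -1
L_1(2) = (4)·(2)·(1)/[(1)·(-1)·(-2)] = 4
L_2(2) = (4)·(3)·(1)/[(2)·(1)·(-1)] = -6
L_3(2) = (4)·(3)·(2)/[(3)·(2)·(1)] = 4
Sum: 18·(-1) + 4·(4) + 0 + 0 = -2

-2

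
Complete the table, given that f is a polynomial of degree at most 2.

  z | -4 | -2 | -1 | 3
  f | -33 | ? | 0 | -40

-5

The 3 known values determine f uniquely (degree ≤ 2).
Evaluate each Lagrange basis at z = -2:
L_0(-2) = (-1)·(-5)/[(-3)·(-7)] = 5/21
L_1(-2) = (2)·(-5)/[(3)·(-4)] = 5/6
L_2(-2) = (2)·(-1)/[(7)·(4)] = -1/14
Sum: (-33)·(5/21) + 0 + (-40)·(-1/14) = -5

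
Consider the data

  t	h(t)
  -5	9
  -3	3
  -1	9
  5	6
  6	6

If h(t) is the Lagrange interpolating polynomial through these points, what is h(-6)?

L_0(-6) = (-3)·(-5)·(-11)·(-12)/[(-2)·(-4)·(-10)·(-11)] = 9/4
L_1(-6) = (-1)·(-5)·(-11)·(-12)/[(2)·(-2)·(-8)·(-9)] = -55/24
L_2(-6) = (-1)·(-3)·(-11)·(-12)/[(4)·(2)·(-6)·(-7)] = 33/28
L_3(-6) = (-1)·(-3)·(-5)·(-12)/[(10)·(8)·(6)·(-1)] = -3/8
L_4(-6) = (-1)·(-3)·(-5)·(-11)/[(11)·(9)·(7)·(1)] = 5/21
Sum: 9·(9/4) + 3·(-55/24) + 9·(33/28) + 6·(-3/8) + 6·(5/21) = 1297/56

1297/56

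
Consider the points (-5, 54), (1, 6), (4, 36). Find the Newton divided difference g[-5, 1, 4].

2

g[-5,1] = (6 - 54) / (1 - (-5)) = -8
g[1,4] = (36 - 6) / (4 - 1) = 10
g[-5,1,4] = (10 - (-8)) / (4 - (-5)) = 2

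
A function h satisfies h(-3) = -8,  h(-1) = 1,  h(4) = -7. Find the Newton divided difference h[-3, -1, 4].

h[-3,-1] = (1 - (-8)) / (-1 - (-3)) = 9/2
h[-1,4] = (-7 - 1) / (4 - (-1)) = -8/5
h[-3,-1,4] = (-8/5 - 9/2) / (4 - (-3)) = -61/70

-61/70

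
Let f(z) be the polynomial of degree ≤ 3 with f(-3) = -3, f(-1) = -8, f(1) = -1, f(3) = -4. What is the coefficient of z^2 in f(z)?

1/8

Build the Lagrange basis polynomials:
L_0(z) = (z + 1)(z - 1)(z - 3) / [-48] = -(1/48)z^3 + (1/16)z^2 + (1/48)z - 1/16
L_1(z) = (z + 3)(z - 1)(z - 3) / [16] = (1/16)z^3 - (1/16)z^2 - (9/16)z + 9/16
L_2(z) = (z + 3)(z + 1)(z - 3) / [-16] = -(1/16)z^3 - (1/16)z^2 + (9/16)z + 9/16
L_3(z) = (z + 3)(z + 1)(z - 1) / [48] = (1/48)z^3 + (1/16)z^2 - (1/48)z - 1/16
f(z) = (-3)·L_0 + (-8)·L_1 + (-1)·L_2 + (-4)·L_3
Only the coefficient of z^2 is needed; take it from each L_i and combine:
(-3)·(1/16) + (-8)·(-1/16) + (-1)·(-1/16) + (-4)·(1/16) = 1/8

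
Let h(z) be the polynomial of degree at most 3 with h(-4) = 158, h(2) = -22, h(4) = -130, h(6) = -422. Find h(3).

-59

Evaluate each Lagrange basis at z = 3:
L_0(3) = (1)·(-1)·(-3)/[(-6)·(-8)·(-10)] = -1/160
L_1(3) = (7)·(-1)·(-3)/[(6)·(-2)·(-4)] = 7/16
L_2(3) = (7)·(1)·(-3)/[(8)·(2)·(-2)] = 21/32
L_3(3) = (7)·(1)·(-1)/[(10)·(4)·(2)] = -7/80
Sum: 158·(-1/160) + (-22)·(7/16) + (-130)·(21/32) + (-422)·(-7/80) = -59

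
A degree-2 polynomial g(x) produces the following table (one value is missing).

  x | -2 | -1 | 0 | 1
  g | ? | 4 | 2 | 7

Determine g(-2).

13

The 3 known values determine g uniquely (degree ≤ 2).
L_0(-2) = (-2)·(-3)/[(-1)·(-2)] = 3
L_1(-2) = (-1)·(-3)/[(1)·(-1)] = -3
L_2(-2) = (-1)·(-2)/[(2)·(1)] = 1
Sum: 4·(3) + 2·(-3) + 7·(1) = 13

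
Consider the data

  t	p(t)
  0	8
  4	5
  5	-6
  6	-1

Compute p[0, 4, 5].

p[0,4] = (5 - 8) / (4 - 0) = -3/4
p[4,5] = (-6 - 5) / (5 - 4) = -11
p[0,4,5] = (-11 - (-3/4)) / (5 - 0) = -41/20

-41/20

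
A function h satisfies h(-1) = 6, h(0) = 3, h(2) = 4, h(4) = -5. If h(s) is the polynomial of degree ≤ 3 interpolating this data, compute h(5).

L_0(5) = (5)·(3)·(1)/[(-1)·(-3)·(-5)] = -1
L_1(5) = (6)·(3)·(1)/[(1)·(-2)·(-4)] = 9/4
L_2(5) = (6)·(5)·(1)/[(3)·(2)·(-2)] = -5/2
L_3(5) = (6)·(5)·(3)/[(5)·(4)·(2)] = 9/4
Sum: 6·(-1) + 3·(9/4) + 4·(-5/2) + (-5)·(9/4) = -41/2

-41/2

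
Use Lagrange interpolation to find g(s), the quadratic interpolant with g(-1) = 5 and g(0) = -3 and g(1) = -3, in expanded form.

Build the Lagrange basis polynomials:
L_0(s) = s(s - 1) / [2] = (1/2)s^2 - (1/2)s
L_1(s) = (s + 1)(s - 1) / [-1] = -s^2 + 1
L_2(s) = (s + 1)s / [2] = (1/2)s^2 + (1/2)s
g(s) = 5·L_0 + (-3)·L_1 + (-3)·L_2
  5·L_0(s) = (5/2)s^2 - (5/2)s
  (-3)·L_1(s) = 3s^2 - 3
  (-3)·L_2(s) = -(3/2)s^2 - (3/2)s
Adding term by term: 4s^2 - 4s - 3

g(s) = 4s^2 - 4s - 3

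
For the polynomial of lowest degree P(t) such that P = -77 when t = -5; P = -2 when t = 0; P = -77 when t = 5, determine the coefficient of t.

0

L_0(t) = t(t - 5) / [50] = (1/50)t^2 - (1/10)t
L_1(t) = (t + 5)(t - 5) / [-25] = -(1/25)t^2 + 1
L_2(t) = (t + 5)t / [50] = (1/50)t^2 + (1/10)t
P(t) = (-77)·L_0 + (-2)·L_1 + (-77)·L_2
Only the coefficient of t is needed; take it from each L_i and combine:
(-77)·(-1/10) + (-2)·(0) + (-77)·(1/10) = 0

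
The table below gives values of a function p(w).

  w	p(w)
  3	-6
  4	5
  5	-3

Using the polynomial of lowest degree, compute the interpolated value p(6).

-30

Using Newton's divided-difference form:
p[3,4] = (5 - (-6)) / (4 - 3) = 11
p[4,5] = (-3 - 5) / (5 - 4) = -8
p[3,4,5] = (-8 - 11) / (5 - 3) = -19/2
p(6) = -6 + 11·(3) + (-19/2)·(3)·(2) = -30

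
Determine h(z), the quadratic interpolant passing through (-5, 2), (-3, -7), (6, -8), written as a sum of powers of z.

h(z) = (79/198)z^2 - (259/198)z - 479/33

L_0(z) = (z + 3)(z - 6) / [22] = (1/22)z^2 - (3/22)z - 9/11
L_1(z) = (z + 5)(z - 6) / [-18] = -(1/18)z^2 + (1/18)z + 5/3
L_2(z) = (z + 5)(z + 3) / [99] = (1/99)z^2 + (8/99)z + 5/33
h(z) = 2·L_0 + (-7)·L_1 + (-8)·L_2
  2·L_0(z) = (1/11)z^2 - (3/11)z - 18/11
  (-7)·L_1(z) = (7/18)z^2 - (7/18)z - 35/3
  (-8)·L_2(z) = -(8/99)z^2 - (64/99)z - 40/33
Adding term by term: (79/198)z^2 - (259/198)z - 479/33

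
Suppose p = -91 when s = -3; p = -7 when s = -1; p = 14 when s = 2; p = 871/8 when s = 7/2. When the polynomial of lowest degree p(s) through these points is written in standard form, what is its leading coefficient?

3

The leading coefficient equals the top divided difference p[-3,-1,2,7/2].
p[-3,-1] = (-7 - (-91)) / (-1 - (-3)) = 42
p[-1,2] = (14 - (-7)) / (2 - (-1)) = 7
p[2,7/2] = (871/8 - 14) / (7/2 - 2) = 253/4
p[-3,-1,2] = (7 - 42) / (2 - (-3)) = -7
p[-1,2,7/2] = (253/4 - 7) / (7/2 - (-1)) = 25/2
p[-3,-1,2,7/2] = (25/2 - (-7)) / (7/2 - (-3)) = 3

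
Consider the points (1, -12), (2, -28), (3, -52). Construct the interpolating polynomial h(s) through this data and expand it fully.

h(s) = -4s^2 - 4s - 4

L_0(s) = (s - 2)(s - 3) / [2] = (1/2)s^2 - (5/2)s + 3
L_1(s) = (s - 1)(s - 3) / [-1] = -s^2 + 4s - 3
L_2(s) = (s - 1)(s - 2) / [2] = (1/2)s^2 - (3/2)s + 1
h(s) = (-12)·L_0 + (-28)·L_1 + (-52)·L_2
  (-12)·L_0(s) = -6s^2 + 30s - 36
  (-28)·L_1(s) = 28s^2 - 112s + 84
  (-52)·L_2(s) = -26s^2 + 78s - 52
Adding term by term: -4s^2 - 4s - 4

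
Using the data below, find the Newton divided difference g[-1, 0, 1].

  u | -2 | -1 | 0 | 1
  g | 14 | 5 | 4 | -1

-2

g[-1,0] = (4 - 5) / (0 - (-1)) = -1
g[0,1] = (-1 - 4) / (1 - 0) = -5
g[-1,0,1] = (-5 - (-1)) / (1 - (-1)) = -2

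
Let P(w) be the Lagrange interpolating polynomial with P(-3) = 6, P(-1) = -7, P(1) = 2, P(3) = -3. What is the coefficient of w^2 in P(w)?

1/2

Build the Lagrange basis polynomials:
L_0(w) = (w + 1)(w - 1)(w - 3) / [-48] = -(1/48)w^3 + (1/16)w^2 + (1/48)w - 1/16
L_1(w) = (w + 3)(w - 1)(w - 3) / [16] = (1/16)w^3 - (1/16)w^2 - (9/16)w + 9/16
L_2(w) = (w + 3)(w + 1)(w - 3) / [-16] = -(1/16)w^3 - (1/16)w^2 + (9/16)w + 9/16
L_3(w) = (w + 3)(w + 1)(w - 1) / [48] = (1/48)w^3 + (1/16)w^2 - (1/48)w - 1/16
P(w) = 6·L_0 + (-7)·L_1 + 2·L_2 + (-3)·L_3
Only the coefficient of w^2 is needed; take it from each L_i and combine:
6·(1/16) + (-7)·(-1/16) + 2·(-1/16) + (-3)·(1/16) = 1/2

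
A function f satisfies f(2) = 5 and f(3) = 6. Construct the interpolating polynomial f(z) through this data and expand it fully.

f(z) = z + 3

Build the Lagrange basis polynomials:
L_0(z) = (z - 3) / [-1] = -z + 3
L_1(z) = (z - 2) / [1] = z - 2
f(z) = 5·L_0 + 6·L_1
  5·L_0(z) = -5z + 15
  6·L_1(z) = 6z - 12
Adding term by term: z + 3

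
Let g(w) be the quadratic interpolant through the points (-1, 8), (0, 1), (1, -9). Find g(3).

L_0(3) = (3)·(2)/[(-1)·(-2)] = 3
L_1(3) = (4)·(2)/[(1)·(-1)] = -8
L_2(3) = (4)·(3)/[(2)·(1)] = 6
Sum: 8·(3) + 1·(-8) + (-9)·(6) = -38

-38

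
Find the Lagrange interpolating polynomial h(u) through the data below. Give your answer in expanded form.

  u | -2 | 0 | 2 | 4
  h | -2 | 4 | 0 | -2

L_0(u) = u(u - 2)(u - 4) / [-48] = -(1/48)u^3 + (1/8)u^2 - (1/6)u
L_1(u) = (u + 2)(u - 2)(u - 4) / [16] = (1/16)u^3 - (1/4)u^2 - (1/4)u + 1
L_2(u) = (u + 2)u(u - 4) / [-16] = -(1/16)u^3 + (1/8)u^2 + (1/2)u
L_3(u) = (u + 2)u(u - 2) / [48] = (1/48)u^3 - (1/12)u
h(u) = (-2)·L_0 + 4·L_1 + 0·L_2 + (-2)·L_3
  (-2)·L_0(u) = (1/24)u^3 - (1/4)u^2 + (1/3)u
  4·L_1(u) = (1/4)u^3 - u^2 - u + 4
  0·L_2(u) = 0
  (-2)·L_3(u) = -(1/24)u^3 + (1/6)u
Adding term by term: (1/4)u^3 - (5/4)u^2 - (1/2)u + 4

h(u) = (1/4)u^3 - (5/4)u^2 - (1/2)u + 4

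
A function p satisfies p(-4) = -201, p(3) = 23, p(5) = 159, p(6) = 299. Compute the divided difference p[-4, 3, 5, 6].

p[-4,3] = (23 - (-201)) / (3 - (-4)) = 32
p[3,5] = (159 - 23) / (5 - 3) = 68
p[5,6] = (299 - 159) / (6 - 5) = 140
p[-4,3,5] = (68 - 32) / (5 - (-4)) = 4
p[3,5,6] = (140 - 68) / (6 - 3) = 24
p[-4,3,5,6] = (24 - 4) / (6 - (-4)) = 2

2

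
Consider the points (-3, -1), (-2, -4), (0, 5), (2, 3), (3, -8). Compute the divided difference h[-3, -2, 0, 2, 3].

23/360

h[-3,-2] = (-4 - (-1)) / (-2 - (-3)) = -3
h[-2,0] = (5 - (-4)) / (0 - (-2)) = 9/2
h[0,2] = (3 - 5) / (2 - 0) = -1
h[2,3] = (-8 - 3) / (3 - 2) = -11
h[-3,-2,0] = (9/2 - (-3)) / (0 - (-3)) = 5/2
h[-2,0,2] = (-1 - 9/2) / (2 - (-2)) = -11/8
h[0,2,3] = (-11 - (-1)) / (3 - 0) = -10/3
h[-3,-2,0,2] = (-11/8 - 5/2) / (2 - (-3)) = -31/40
h[-2,0,2,3] = (-10/3 - (-11/8)) / (3 - (-2)) = -47/120
h[-3,-2,0,2,3] = (-47/120 - (-31/40)) / (3 - (-3)) = 23/360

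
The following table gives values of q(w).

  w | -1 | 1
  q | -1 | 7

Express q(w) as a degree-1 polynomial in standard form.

Build the Lagrange basis polynomials:
L_0(w) = (w - 1) / [-2] = -(1/2)w + 1/2
L_1(w) = (w + 1) / [2] = (1/2)w + 1/2
q(w) = (-1)·L_0 + 7·L_1
  (-1)·L_0(w) = (1/2)w - 1/2
  7·L_1(w) = (7/2)w + 7/2
Adding term by term: 4w + 3

q(w) = 4w + 3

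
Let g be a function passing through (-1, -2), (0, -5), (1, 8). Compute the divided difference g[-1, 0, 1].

8

g[-1,0] = (-5 - (-2)) / (0 - (-1)) = -3
g[0,1] = (8 - (-5)) / (1 - 0) = 13
g[-1,0,1] = (13 - (-3)) / (1 - (-1)) = 8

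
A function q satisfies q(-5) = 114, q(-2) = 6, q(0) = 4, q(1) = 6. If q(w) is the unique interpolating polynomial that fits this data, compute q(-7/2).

Evaluate each Lagrange basis at w = -7/2:
L_0(-7/2) = (-3/2)·(-7/2)·(-9/2)/[(-3)·(-5)·(-6)] = 21/80
L_1(-7/2) = (3/2)·(-7/2)·(-9/2)/[(3)·(-2)·(-3)] = 21/16
L_2(-7/2) = (3/2)·(-3/2)·(-9/2)/[(5)·(2)·(-1)] = -81/80
L_3(-7/2) = (3/2)·(-3/2)·(-7/2)/[(6)·(3)·(1)] = 7/16
Sum: 114·(21/80) + 6·(21/16) + 4·(-81/80) + 6·(7/16) = 291/8

291/8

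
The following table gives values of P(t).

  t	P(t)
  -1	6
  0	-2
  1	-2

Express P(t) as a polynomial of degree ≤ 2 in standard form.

P(t) = 4t^2 - 4t - 2

Newton's divided differences:
P[-1,0] = (-2 - 6) / (0 - (-1)) = -8
P[0,1] = (-2 - (-2)) / (1 - 0) = 0
P[-1,0,1] = (0 - (-8)) / (1 - (-1)) = 4
P(t) = 6 + (-8)·(t + 1) + 4·(t + 1)t
Expanding: P(t) = 4t^2 - 4t - 2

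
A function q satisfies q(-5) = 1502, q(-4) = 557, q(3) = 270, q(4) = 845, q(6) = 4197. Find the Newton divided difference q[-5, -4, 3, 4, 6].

3

q[-5,-4] = (557 - 1502) / (-4 - (-5)) = -945
q[-4,3] = (270 - 557) / (3 - (-4)) = -41
q[3,4] = (845 - 270) / (4 - 3) = 575
q[4,6] = (4197 - 845) / (6 - 4) = 1676
q[-5,-4,3] = (-41 - (-945)) / (3 - (-5)) = 113
q[-4,3,4] = (575 - (-41)) / (4 - (-4)) = 77
q[3,4,6] = (1676 - 575) / (6 - 3) = 367
q[-5,-4,3,4] = (77 - 113) / (4 - (-5)) = -4
q[-4,3,4,6] = (367 - 77) / (6 - (-4)) = 29
q[-5,-4,3,4,6] = (29 - (-4)) / (6 - (-5)) = 3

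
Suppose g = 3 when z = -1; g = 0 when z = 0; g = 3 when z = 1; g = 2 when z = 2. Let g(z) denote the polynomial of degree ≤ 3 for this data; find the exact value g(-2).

Evaluate each Lagrange basis at z = -2:
L_0(-2) = (-2)·(-3)·(-4)/[(-1)·(-2)·(-3)] = 4
L_1(-2) = (-1)·(-3)·(-4)/[(1)·(-1)·(-2)] = -6
L_2(-2) = (-1)·(-2)·(-4)/[(2)·(1)·(-1)] = 4
L_3(-2) = (-1)·(-2)·(-3)/[(3)·(2)·(1)] = -1
Sum: 3·(4) + 0 + 3·(4) + 2·(-1) = 22

22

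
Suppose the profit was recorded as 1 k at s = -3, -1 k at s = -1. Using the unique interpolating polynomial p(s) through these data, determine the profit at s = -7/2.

3/2

Evaluate each Lagrange basis at s = -7/2:
L_0(-7/2) = (-5/2)/[(-2)] = 5/4
L_1(-7/2) = (-1/2)/[(2)] = -1/4
Sum: 1·(5/4) + (-1)·(-1/4) = 3/2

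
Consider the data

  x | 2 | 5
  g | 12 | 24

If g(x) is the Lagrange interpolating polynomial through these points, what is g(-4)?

Evaluate each Lagrange basis at x = -4:
L_0(-4) = (-9)/[(-3)] = 3
L_1(-4) = (-6)/[(3)] = -2
Sum: 12·(3) + 24·(-2) = -12

-12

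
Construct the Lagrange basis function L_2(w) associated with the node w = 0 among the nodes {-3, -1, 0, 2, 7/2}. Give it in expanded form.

L_2(w) = (1/21)w^4 - (1/14)w^3 - (4/7)w^2 + (23/42)w + 1

L_2(w) = (w + 3)(w + 1)(w - 2)(w - 7/2) / [(3)·(1)·(-2)·(-7/2)]
       = (w^4 - (3/2)w^3 - 12w^2 + (23/2)w + 21) / (21)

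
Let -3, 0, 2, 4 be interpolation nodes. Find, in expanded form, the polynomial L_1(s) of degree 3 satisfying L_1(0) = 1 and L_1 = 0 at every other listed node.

L_1(s) = (1/24)s^3 - (1/8)s^2 - (5/12)s + 1

L_1(s) = (s + 3)(s - 2)(s - 4) / [(3)·(-2)·(-4)]
       = (s^3 - 3s^2 - 10s + 24) / (24)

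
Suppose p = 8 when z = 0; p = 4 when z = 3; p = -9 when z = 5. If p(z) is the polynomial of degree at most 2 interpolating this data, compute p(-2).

Using Newton's divided-difference form:
p[0,3] = (4 - 8) / (3 - 0) = -4/3
p[3,5] = (-9 - 4) / (5 - 3) = -13/2
p[0,3,5] = (-13/2 - (-4/3)) / (5 - 0) = -31/30
p(-2) = 8 + (-4/3)·(-2) + (-31/30)·(-2)·(-5) = 1/3

1/3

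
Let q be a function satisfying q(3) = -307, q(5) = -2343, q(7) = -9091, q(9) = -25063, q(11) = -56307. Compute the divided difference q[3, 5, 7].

q[3,5] = (-2343 - (-307)) / (5 - 3) = -1018
q[5,7] = (-9091 - (-2343)) / (7 - 5) = -3374
q[3,5,7] = (-3374 - (-1018)) / (7 - 3) = -589

-589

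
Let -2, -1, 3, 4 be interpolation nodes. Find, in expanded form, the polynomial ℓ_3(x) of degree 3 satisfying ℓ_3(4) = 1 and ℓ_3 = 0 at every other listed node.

ℓ_3(x) = (1/30)x^3 - (7/30)x - 1/5

ℓ_3(x) = (x + 2)(x + 1)(x - 3) / [(6)·(5)·(1)]
       = (x^3 - 7x - 6) / (30)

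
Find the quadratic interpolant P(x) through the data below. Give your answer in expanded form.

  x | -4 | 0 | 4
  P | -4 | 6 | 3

Build the Lagrange basis polynomials:
L_0(x) = x(x - 4) / [32] = (1/32)x^2 - (1/8)x
L_1(x) = (x + 4)(x - 4) / [-16] = -(1/16)x^2 + 1
L_2(x) = (x + 4)x / [32] = (1/32)x^2 + (1/8)x
P(x) = (-4)·L_0 + 6·L_1 + 3·L_2
  (-4)·L_0(x) = -(1/8)x^2 + (1/2)x
  6·L_1(x) = -(3/8)x^2 + 6
  3·L_2(x) = (3/32)x^2 + (3/8)x
Adding term by term: -(13/32)x^2 + (7/8)x + 6

P(x) = -(13/32)x^2 + (7/8)x + 6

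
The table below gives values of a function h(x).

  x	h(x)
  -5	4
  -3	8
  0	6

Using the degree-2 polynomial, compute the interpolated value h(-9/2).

27/5

Evaluate each Lagrange basis at x = -9/2:
L_0(-9/2) = (-3/2)·(-9/2)/[(-2)·(-5)] = 27/40
L_1(-9/2) = (1/2)·(-9/2)/[(2)·(-3)] = 3/8
L_2(-9/2) = (1/2)·(-3/2)/[(5)·(3)] = -1/20
Sum: 4·(27/40) + 8·(3/8) + 6·(-1/20) = 27/5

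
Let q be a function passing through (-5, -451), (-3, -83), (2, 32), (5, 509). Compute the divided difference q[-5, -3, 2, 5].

q[-5,-3] = (-83 - (-451)) / (-3 - (-5)) = 184
q[-3,2] = (32 - (-83)) / (2 - (-3)) = 23
q[2,5] = (509 - 32) / (5 - 2) = 159
q[-5,-3,2] = (23 - 184) / (2 - (-5)) = -23
q[-3,2,5] = (159 - 23) / (5 - (-3)) = 17
q[-5,-3,2,5] = (17 - (-23)) / (5 - (-5)) = 4

4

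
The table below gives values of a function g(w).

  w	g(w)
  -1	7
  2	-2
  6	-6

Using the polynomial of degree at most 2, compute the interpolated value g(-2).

78/7

Evaluate each Lagrange basis at w = -2:
L_0(-2) = (-4)·(-8)/[(-3)·(-7)] = 32/21
L_1(-2) = (-1)·(-8)/[(3)·(-4)] = -2/3
L_2(-2) = (-1)·(-4)/[(7)·(4)] = 1/7
Sum: 7·(32/21) + (-2)·(-2/3) + (-6)·(1/7) = 78/7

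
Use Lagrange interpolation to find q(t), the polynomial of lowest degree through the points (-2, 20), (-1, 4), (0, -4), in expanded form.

q(t) = 4t^2 - 4t - 4

Build the Lagrange basis polynomials:
L_0(t) = (t + 1)t / [2] = (1/2)t^2 + (1/2)t
L_1(t) = (t + 2)t / [-1] = -t^2 - 2t
L_2(t) = (t + 2)(t + 1) / [2] = (1/2)t^2 + (3/2)t + 1
q(t) = 20·L_0 + 4·L_1 + (-4)·L_2
  20·L_0(t) = 10t^2 + 10t
  4·L_1(t) = -4t^2 - 8t
  (-4)·L_2(t) = -2t^2 - 6t - 4
Adding term by term: 4t^2 - 4t - 4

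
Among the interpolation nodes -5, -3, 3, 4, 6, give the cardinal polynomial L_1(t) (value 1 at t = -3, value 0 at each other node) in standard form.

L_1(t) = -(1/756)t^4 + (2/189)t^3 + (11/756)t^2 - (11/42)t + 10/21

L_1(t) = (t + 5)(t - 3)(t - 4)(t - 6) / [(2)·(-6)·(-7)·(-9)]
       = (t^4 - 8t^3 - 11t^2 + 198t - 360) / (-756)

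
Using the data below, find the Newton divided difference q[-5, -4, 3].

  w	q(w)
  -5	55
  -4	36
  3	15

q[-5,-4] = (36 - 55) / (-4 - (-5)) = -19
q[-4,3] = (15 - 36) / (3 - (-4)) = -3
q[-5,-4,3] = (-3 - (-19)) / (3 - (-5)) = 2

2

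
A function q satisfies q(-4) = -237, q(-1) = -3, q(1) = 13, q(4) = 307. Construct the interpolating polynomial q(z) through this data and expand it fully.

q(z) = 4z^3 + 2z^2 + 4z + 3

Build the Lagrange basis polynomials:
L_0(z) = (z + 1)(z - 1)(z - 4) / [-120] = -(1/120)z^3 + (1/30)z^2 + (1/120)z - 1/30
L_1(z) = (z + 4)(z - 1)(z - 4) / [30] = (1/30)z^3 - (1/30)z^2 - (8/15)z + 8/15
L_2(z) = (z + 4)(z + 1)(z - 4) / [-30] = -(1/30)z^3 - (1/30)z^2 + (8/15)z + 8/15
L_3(z) = (z + 4)(z + 1)(z - 1) / [120] = (1/120)z^3 + (1/30)z^2 - (1/120)z - 1/30
q(z) = (-237)·L_0 + (-3)·L_1 + 13·L_2 + 307·L_3
  (-237)·L_0(z) = (79/40)z^3 - (79/10)z^2 - (79/40)z + 79/10
  (-3)·L_1(z) = -(1/10)z^3 + (1/10)z^2 + (8/5)z - 8/5
  13·L_2(z) = -(13/30)z^3 - (13/30)z^2 + (104/15)z + 104/15
  307·L_3(z) = (307/120)z^3 + (307/30)z^2 - (307/120)z - 307/30
Adding term by term: 4z^3 + 2z^2 + 4z + 3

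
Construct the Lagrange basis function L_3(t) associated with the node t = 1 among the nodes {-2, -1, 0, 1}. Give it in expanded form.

L_3(t) = (t + 2)(t + 1)t / [(3)·(2)·(1)]
       = (t^3 + 3t^2 + 2t) / (6)

L_3(t) = (1/6)t^3 + (1/2)t^2 + (1/3)t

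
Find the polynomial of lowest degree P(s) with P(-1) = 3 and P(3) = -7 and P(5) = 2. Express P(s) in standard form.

Newton's divided differences:
P[-1,3] = (-7 - 3) / (3 - (-1)) = -5/2
P[3,5] = (2 - (-7)) / (5 - 3) = 9/2
P[-1,3,5] = (9/2 - (-5/2)) / (5 - (-1)) = 7/6
P(s) = 3 + (-5/2)·(s + 1) + (7/6)·(s + 1)(s - 3)
Expanding: P(s) = (7/6)s^2 - (29/6)s - 3

P(s) = (7/6)s^2 - (29/6)s - 3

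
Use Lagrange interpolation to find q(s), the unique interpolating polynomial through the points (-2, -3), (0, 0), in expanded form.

q(s) = (3/2)s

Build the Lagrange basis polynomials:
L_0(s) = s / [-2] = -(1/2)s
L_1(s) = (s + 2) / [2] = (1/2)s + 1
q(s) = (-3)·L_0 + 0·L_1
  (-3)·L_0(s) = (3/2)s
  0·L_1(s) = 0
Adding term by term: (3/2)s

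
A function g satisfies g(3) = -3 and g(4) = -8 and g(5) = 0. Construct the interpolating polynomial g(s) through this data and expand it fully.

g(s) = (13/2)s^2 - (101/2)s + 90

Build the Lagrange basis polynomials:
L_0(s) = (s - 4)(s - 5) / [2] = (1/2)s^2 - (9/2)s + 10
L_1(s) = (s - 3)(s - 5) / [-1] = -s^2 + 8s - 15
L_2(s) = (s - 3)(s - 4) / [2] = (1/2)s^2 - (7/2)s + 6
g(s) = (-3)·L_0 + (-8)·L_1 + 0·L_2
  (-3)·L_0(s) = -(3/2)s^2 + (27/2)s - 30
  (-8)·L_1(s) = 8s^2 - 64s + 120
  0·L_2(s) = 0
Adding term by term: (13/2)s^2 - (101/2)s + 90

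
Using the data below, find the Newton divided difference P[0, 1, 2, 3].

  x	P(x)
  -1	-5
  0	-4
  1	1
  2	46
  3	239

18

P[0,1] = (1 - (-4)) / (1 - 0) = 5
P[1,2] = (46 - 1) / (2 - 1) = 45
P[2,3] = (239 - 46) / (3 - 2) = 193
P[0,1,2] = (45 - 5) / (2 - 0) = 20
P[1,2,3] = (193 - 45) / (3 - 1) = 74
P[0,1,2,3] = (74 - 20) / (3 - 0) = 18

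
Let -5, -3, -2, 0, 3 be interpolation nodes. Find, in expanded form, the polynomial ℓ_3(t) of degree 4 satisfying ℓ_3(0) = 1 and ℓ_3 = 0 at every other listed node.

ℓ_3(t) = -(1/90)t^4 - (7/90)t^3 - (1/90)t^2 + (7/10)t + 1

ℓ_3(t) = (t + 5)(t + 3)(t + 2)(t - 3) / [(5)·(3)·(2)·(-3)]
       = (t^4 + 7t^3 + t^2 - 63t - 90) / (-90)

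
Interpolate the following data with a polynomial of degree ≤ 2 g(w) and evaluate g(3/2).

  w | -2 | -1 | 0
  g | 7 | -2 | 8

L_0(3/2) = (5/2)·(3/2)/[(-1)·(-2)] = 15/8
L_1(3/2) = (7/2)·(3/2)/[(1)·(-1)] = -21/4
L_2(3/2) = (7/2)·(5/2)/[(2)·(1)] = 35/8
Sum: 7·(15/8) + (-2)·(-21/4) + 8·(35/8) = 469/8

469/8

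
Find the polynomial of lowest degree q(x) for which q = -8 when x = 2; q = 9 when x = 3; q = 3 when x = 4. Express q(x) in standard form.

L_0(x) = (x - 3)(x - 4) / [2] = (1/2)x^2 - (7/2)x + 6
L_1(x) = (x - 2)(x - 4) / [-1] = -x^2 + 6x - 8
L_2(x) = (x - 2)(x - 3) / [2] = (1/2)x^2 - (5/2)x + 3
q(x) = (-8)·L_0 + 9·L_1 + 3·L_2
  (-8)·L_0(x) = -4x^2 + 28x - 48
  9·L_1(x) = -9x^2 + 54x - 72
  3·L_2(x) = (3/2)x^2 - (15/2)x + 9
Adding term by term: -(23/2)x^2 + (149/2)x - 111

q(x) = -(23/2)x^2 + (149/2)x - 111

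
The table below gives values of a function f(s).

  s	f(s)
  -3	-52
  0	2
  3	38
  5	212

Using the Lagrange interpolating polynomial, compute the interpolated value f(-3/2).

L_0(-3/2) = (-3/2)·(-9/2)·(-13/2)/[(-3)·(-6)·(-8)] = 39/128
L_1(-3/2) = (3/2)·(-9/2)·(-13/2)/[(3)·(-3)·(-5)] = 39/40
L_2(-3/2) = (3/2)·(-3/2)·(-13/2)/[(6)·(3)·(-2)] = -13/32
L_3(-3/2) = (3/2)·(-3/2)·(-9/2)/[(8)·(5)·(2)] = 81/640
Sum: (-52)·(39/128) + 2·(39/40) + 38·(-13/32) + 212·(81/640) = -5/2

-5/2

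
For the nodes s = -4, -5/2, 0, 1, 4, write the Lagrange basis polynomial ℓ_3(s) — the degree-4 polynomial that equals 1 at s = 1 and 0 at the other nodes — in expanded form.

ℓ_3(s) = -(2/105)s^4 - (1/21)s^3 + (32/105)s^2 + (16/21)s

ℓ_3(s) = (s + 4)(s + 5/2)s(s - 4) / [(5)·(7/2)·(1)·(-3)]
       = (s^4 + (5/2)s^3 - 16s^2 - 40s) / (-105/2)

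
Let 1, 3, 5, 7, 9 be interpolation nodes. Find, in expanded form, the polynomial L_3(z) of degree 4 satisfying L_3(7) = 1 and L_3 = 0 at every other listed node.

L_3(z) = -(1/96)z^4 + (3/16)z^3 - (13/12)z^2 + (37/16)z - 45/32

L_3(z) = (z - 1)(z - 3)(z - 5)(z - 9) / [(6)·(4)·(2)·(-2)]
       = (z^4 - 18z^3 + 104z^2 - 222z + 135) / (-96)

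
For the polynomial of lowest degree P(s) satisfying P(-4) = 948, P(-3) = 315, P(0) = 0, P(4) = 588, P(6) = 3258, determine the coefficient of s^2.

Build the Lagrange basis polynomials:
L_0(s) = (s + 3)s(s - 4)(s - 6) / [320] = (1/320)s^4 - (7/320)s^3 - (3/160)s^2 + (9/40)s
L_1(s) = (s + 4)s(s - 4)(s - 6) / [-189] = -(1/189)s^4 + (2/63)s^3 + (16/189)s^2 - (32/63)s
L_2(s) = (s + 4)(s + 3)(s - 4)(s - 6) / [288] = (1/288)s^4 - (1/96)s^3 - (17/144)s^2 + (1/6)s + 1
L_3(s) = (s + 4)(s + 3)s(s - 6) / [-448] = -(1/448)s^4 - (1/448)s^3 + (15/224)s^2 + (9/56)s
L_4(s) = (s + 4)(s + 3)s(s - 4) / [1080] = (1/1080)s^4 + (1/360)s^3 - (2/135)s^2 - (2/45)s
P(s) = 948·L_0 + 315·L_1 + 0·L_2 + 588·L_3 + 3258·L_4
Only the coefficient of s^2 is needed; take it from each L_i and combine:
948·(-3/160) + 315·(16/189) + 0·(-17/144) + 588·(15/224) + 3258·(-2/135) = 0

0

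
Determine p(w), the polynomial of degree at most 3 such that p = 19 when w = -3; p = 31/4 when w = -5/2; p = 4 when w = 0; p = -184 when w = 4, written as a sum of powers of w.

Build the Lagrange basis polynomials:
L_0(w) = (w + 5/2)w(w - 4) / [-21/2] = -(2/21)w^3 + (1/7)w^2 + (20/21)w
L_1(w) = (w + 3)w(w - 4) / [65/8] = (8/65)w^3 - (8/65)w^2 - (96/65)w
L_2(w) = (w + 3)(w + 5/2)(w - 4) / [-30] = -(1/30)w^3 - (1/20)w^2 + (29/60)w + 1
L_3(w) = (w + 3)(w + 5/2)w / [182] = (1/182)w^3 + (11/364)w^2 + (15/364)w
p(w) = 19·L_0 + (31/4)·L_1 + 4·L_2 + (-184)·L_3
  19·L_0(w) = -(38/21)w^3 + (19/7)w^2 + (380/21)w
  (31/4)·L_1(w) = (62/65)w^3 - (62/65)w^2 - (744/65)w
  4·L_2(w) = -(2/15)w^3 - (1/5)w^2 + (29/15)w + 4
  (-184)·L_3(w) = -(92/91)w^3 - (506/91)w^2 - (690/91)w
Adding term by term: -2w^3 - 4w^2 + w + 4

p(w) = -2w^3 - 4w^2 + w + 4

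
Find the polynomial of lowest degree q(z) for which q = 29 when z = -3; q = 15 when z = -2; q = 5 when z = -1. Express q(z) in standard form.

Build the Lagrange basis polynomials:
L_0(z) = (z + 2)(z + 1) / [2] = (1/2)z^2 + (3/2)z + 1
L_1(z) = (z + 3)(z + 1) / [-1] = -z^2 - 4z - 3
L_2(z) = (z + 3)(z + 2) / [2] = (1/2)z^2 + (5/2)z + 3
q(z) = 29·L_0 + 15·L_1 + 5·L_2
  29·L_0(z) = (29/2)z^2 + (87/2)z + 29
  15·L_1(z) = -15z^2 - 60z - 45
  5·L_2(z) = (5/2)z^2 + (25/2)z + 15
Adding term by term: 2z^2 - 4z - 1

q(z) = 2z^2 - 4z - 1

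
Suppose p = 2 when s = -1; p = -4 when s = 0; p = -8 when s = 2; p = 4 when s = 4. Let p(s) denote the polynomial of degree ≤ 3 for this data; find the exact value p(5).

Using Newton's divided-difference form:
p[-1,0] = (-4 - 2) / (0 - (-1)) = -6
p[0,2] = (-8 - (-4)) / (2 - 0) = -2
p[2,4] = (4 - (-8)) / (4 - 2) = 6
p[-1,0,2] = (-2 - (-6)) / (2 - (-1)) = 4/3
p[0,2,4] = (6 - (-2)) / (4 - 0) = 2
p[-1,0,2,4] = (2 - 4/3) / (4 - (-1)) = 2/15
p(5) = 2 + (-6)·(6) + (4/3)·(6)·(5) + (2/15)·(6)·(5)·(3) = 18

18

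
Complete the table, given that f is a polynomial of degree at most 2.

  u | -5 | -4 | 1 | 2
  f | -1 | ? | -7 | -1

-7

The 3 known values determine f uniquely (degree ≤ 2).
Evaluate each Lagrange basis at u = -4:
L_0(-4) = (-5)·(-6)/[(-6)·(-7)] = 5/7
L_1(-4) = (1)·(-6)/[(6)·(-1)] = 1
L_2(-4) = (1)·(-5)/[(7)·(1)] = -5/7
Sum: (-1)·(5/7) + (-7)·(1) + (-1)·(-5/7) = -7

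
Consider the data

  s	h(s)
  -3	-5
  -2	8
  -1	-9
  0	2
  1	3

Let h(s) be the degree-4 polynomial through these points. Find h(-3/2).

Evaluate each Lagrange basis at s = -3/2:
L_0(-3/2) = (1/2)·(-1/2)·(-3/2)·(-5/2)/[(-1)·(-2)·(-3)·(-4)] = -5/128
L_1(-3/2) = (3/2)·(-1/2)·(-3/2)·(-5/2)/[(1)·(-1)·(-2)·(-3)] = 15/32
L_2(-3/2) = (3/2)·(1/2)·(-3/2)·(-5/2)/[(2)·(1)·(-1)·(-2)] = 45/64
L_3(-3/2) = (3/2)·(1/2)·(-1/2)·(-5/2)/[(3)·(2)·(1)·(-1)] = -5/32
L_4(-3/2) = (3/2)·(1/2)·(-1/2)·(-3/2)/[(4)·(3)·(2)·(1)] = 3/128
Sum: (-5)·(-5/128) + 8·(15/32) + (-9)·(45/64) + 2·(-5/32) + 3·(3/128) = -21/8

-21/8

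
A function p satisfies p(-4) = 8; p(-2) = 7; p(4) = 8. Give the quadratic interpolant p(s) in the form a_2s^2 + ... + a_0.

p(s) = (1/12)s^2 + 20/3

L_0(s) = (s + 2)(s - 4) / [16] = (1/16)s^2 - (1/8)s - 1/2
L_1(s) = (s + 4)(s - 4) / [-12] = -(1/12)s^2 + 4/3
L_2(s) = (s + 4)(s + 2) / [48] = (1/48)s^2 + (1/8)s + 1/6
p(s) = 8·L_0 + 7·L_1 + 8·L_2
  8·L_0(s) = (1/2)s^2 - s - 4
  7·L_1(s) = -(7/12)s^2 + 28/3
  8·L_2(s) = (1/6)s^2 + s + 4/3
Adding term by term: (1/12)s^2 + 20/3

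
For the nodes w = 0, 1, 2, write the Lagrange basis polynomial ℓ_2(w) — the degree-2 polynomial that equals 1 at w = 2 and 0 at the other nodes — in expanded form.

ℓ_2(w) = w(w - 1) / [(2)·(1)]
       = (w^2 - w) / (2)

ℓ_2(w) = (1/2)w^2 - (1/2)w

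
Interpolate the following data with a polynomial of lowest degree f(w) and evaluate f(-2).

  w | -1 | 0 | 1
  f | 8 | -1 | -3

L_0(-2) = (-2)·(-3)/[(-1)·(-2)] = 3
L_1(-2) = (-1)·(-3)/[(1)·(-1)] = -3
L_2(-2) = (-1)·(-2)/[(2)·(1)] = 1
Sum: 8·(3) + (-1)·(-3) + (-3)·(1) = 24

24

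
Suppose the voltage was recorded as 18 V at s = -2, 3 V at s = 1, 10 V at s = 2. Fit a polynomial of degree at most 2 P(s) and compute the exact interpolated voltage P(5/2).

Evaluate each Lagrange basis at s = 5/2:
L_0(5/2) = (3/2)·(1/2)/[(-3)·(-4)] = 1/16
L_1(5/2) = (9/2)·(1/2)/[(3)·(-1)] = -3/4
L_2(5/2) = (9/2)·(3/2)/[(4)·(1)] = 27/16
Sum: 18·(1/16) + 3·(-3/4) + 10·(27/16) = 63/4

63/4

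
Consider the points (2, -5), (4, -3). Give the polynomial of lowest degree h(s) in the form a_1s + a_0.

h(s) = s - 7

L_0(s) = (s - 4) / [-2] = -(1/2)s + 2
L_1(s) = (s - 2) / [2] = (1/2)s - 1
h(s) = (-5)·L_0 + (-3)·L_1
  (-5)·L_0(s) = (5/2)s - 10
  (-3)·L_1(s) = -(3/2)s + 3
Adding term by term: s - 7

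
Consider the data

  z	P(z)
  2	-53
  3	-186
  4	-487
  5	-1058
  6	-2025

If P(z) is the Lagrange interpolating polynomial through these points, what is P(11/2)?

-23731/16

Evaluate each Lagrange basis at z = 11/2:
L_0(11/2) = (5/2)·(3/2)·(1/2)·(-1/2)/[(-1)·(-2)·(-3)·(-4)] = -5/128
L_1(11/2) = (7/2)·(3/2)·(1/2)·(-1/2)/[(1)·(-1)·(-2)·(-3)] = 7/32
L_2(11/2) = (7/2)·(5/2)·(1/2)·(-1/2)/[(2)·(1)·(-1)·(-2)] = -35/64
L_3(11/2) = (7/2)·(5/2)·(3/2)·(-1/2)/[(3)·(2)·(1)·(-1)] = 35/32
L_4(11/2) = (7/2)·(5/2)·(3/2)·(1/2)/[(4)·(3)·(2)·(1)] = 35/128
Sum: (-53)·(-5/128) + (-186)·(7/32) + (-487)·(-35/64) + (-1058)·(35/32) + (-2025)·(35/128) = -23731/16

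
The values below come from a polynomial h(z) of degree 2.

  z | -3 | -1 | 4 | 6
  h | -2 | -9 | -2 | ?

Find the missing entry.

53/5

The 3 known values determine h uniquely (degree ≤ 2).
Evaluate each Lagrange basis at z = 6:
L_0(6) = (7)·(2)/[(-2)·(-7)] = 1
L_1(6) = (9)·(2)/[(2)·(-5)] = -9/5
L_2(6) = (9)·(7)/[(7)·(5)] = 9/5
Sum: (-2)·(1) + (-9)·(-9/5) + (-2)·(9/5) = 53/5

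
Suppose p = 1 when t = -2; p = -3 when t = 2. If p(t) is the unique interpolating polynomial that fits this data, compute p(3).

Evaluate each Lagrange basis at t = 3:
L_0(3) = (1)/[(-4)] = -1/4
L_1(3) = (5)/[(4)] = 5/4
Sum: 1·(-1/4) + (-3)·(5/4) = -4

-4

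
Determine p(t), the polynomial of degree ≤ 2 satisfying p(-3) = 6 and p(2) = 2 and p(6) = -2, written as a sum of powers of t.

Build the Lagrange basis polynomials:
L_0(t) = (t - 2)(t - 6) / [45] = (1/45)t^2 - (8/45)t + 4/15
L_1(t) = (t + 3)(t - 6) / [-20] = -(1/20)t^2 + (3/20)t + 9/10
L_2(t) = (t + 3)(t - 2) / [36] = (1/36)t^2 + (1/36)t - 1/6
p(t) = 6·L_0 + 2·L_1 + (-2)·L_2
  6·L_0(t) = (2/15)t^2 - (16/15)t + 8/5
  2·L_1(t) = -(1/10)t^2 + (3/10)t + 9/5
  (-2)·L_2(t) = -(1/18)t^2 - (1/18)t + 1/3
Adding term by term: -(1/45)t^2 - (37/45)t + 56/15

p(t) = -(1/45)t^2 - (37/45)t + 56/15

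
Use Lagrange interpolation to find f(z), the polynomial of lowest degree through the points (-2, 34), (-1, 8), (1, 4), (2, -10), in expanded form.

Build the Lagrange basis polynomials:
L_0(z) = (z + 1)(z - 1)(z - 2) / [-12] = -(1/12)z^3 + (1/6)z^2 + (1/12)z - 1/6
L_1(z) = (z + 2)(z - 1)(z - 2) / [6] = (1/6)z^3 - (1/6)z^2 - (2/3)z + 2/3
L_2(z) = (z + 2)(z + 1)(z - 2) / [-6] = -(1/6)z^3 - (1/6)z^2 + (2/3)z + 2/3
L_3(z) = (z + 2)(z + 1)(z - 1) / [12] = (1/12)z^3 + (1/6)z^2 - (1/12)z - 1/6
f(z) = 34·L_0 + 8·L_1 + 4·L_2 + (-10)·L_3
  34·L_0(z) = -(17/6)z^3 + (17/3)z^2 + (17/6)z - 17/3
  8·L_1(z) = (4/3)z^3 - (4/3)z^2 - (16/3)z + 16/3
  4·L_2(z) = -(2/3)z^3 - (2/3)z^2 + (8/3)z + 8/3
  (-10)·L_3(z) = -(5/6)z^3 - (5/3)z^2 + (5/6)z + 5/3
Adding term by term: -3z^3 + 2z^2 + z + 4

f(z) = -3z^3 + 2z^2 + z + 4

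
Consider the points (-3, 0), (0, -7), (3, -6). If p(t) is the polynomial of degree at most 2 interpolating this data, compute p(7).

Evaluate each Lagrange basis at t = 7:
L_0(7) = (7)·(4)/[(-3)·(-6)] = 14/9
L_1(7) = (10)·(4)/[(3)·(-3)] = -40/9
L_2(7) = (10)·(7)/[(6)·(3)] = 35/9
Sum: 0 + (-7)·(-40/9) + (-6)·(35/9) = 70/9

70/9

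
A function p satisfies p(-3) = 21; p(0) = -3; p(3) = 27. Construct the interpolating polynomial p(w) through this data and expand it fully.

Build the Lagrange basis polynomials:
L_0(w) = w(w - 3) / [18] = (1/18)w^2 - (1/6)w
L_1(w) = (w + 3)(w - 3) / [-9] = -(1/9)w^2 + 1
L_2(w) = (w + 3)w / [18] = (1/18)w^2 + (1/6)w
p(w) = 21·L_0 + (-3)·L_1 + 27·L_2
  21·L_0(w) = (7/6)w^2 - (7/2)w
  (-3)·L_1(w) = (1/3)w^2 - 3
  27·L_2(w) = (3/2)w^2 + (9/2)w
Adding term by term: 3w^2 + w - 3

p(w) = 3w^2 + w - 3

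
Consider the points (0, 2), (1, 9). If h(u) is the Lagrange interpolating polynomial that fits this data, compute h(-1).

Evaluate each Lagrange basis at u = -1:
L_0(-1) = (-2)/[(-1)] = 2
L_1(-1) = (-1)/[(1)] = -1
Sum: 2·(2) + 9·(-1) = -5

-5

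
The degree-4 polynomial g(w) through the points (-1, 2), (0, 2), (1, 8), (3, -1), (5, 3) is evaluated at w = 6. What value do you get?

Using Newton's divided-difference form:
g[-1,0] = (2 - 2) / (0 - (-1)) = 0
g[0,1] = (8 - 2) / (1 - 0) = 6
g[1,3] = (-1 - 8) / (3 - 1) = -9/2
g[3,5] = (3 - (-1)) / (5 - 3) = 2
g[-1,0,1] = (6 - 0) / (1 - (-1)) = 3
g[0,1,3] = (-9/2 - 6) / (3 - 0) = -7/2
g[1,3,5] = (2 - (-9/2)) / (5 - 1) = 13/8
g[-1,0,1,3] = (-7/2 - 3) / (3 - (-1)) = -13/8
g[0,1,3,5] = (13/8 - (-7/2)) / (5 - 0) = 41/40
g[-1,0,1,3,5] = (41/40 - (-13/8)) / (5 - (-1)) = 53/120
g(6) = 2 + 0·(7) + 3·(7)·(6) + (-13/8)·(7)·(6)·(5) + (53/120)·(7)·(6)·(5)·(3) = 65

65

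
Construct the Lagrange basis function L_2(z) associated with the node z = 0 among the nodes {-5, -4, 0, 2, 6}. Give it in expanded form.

L_2(z) = (1/240)z^4 + (1/240)z^3 - (1/6)z^2 - (13/60)z + 1

L_2(z) = (z + 5)(z + 4)(z - 2)(z - 6) / [(5)·(4)·(-2)·(-6)]
       = (z^4 + z^3 - 40z^2 - 52z + 240) / (240)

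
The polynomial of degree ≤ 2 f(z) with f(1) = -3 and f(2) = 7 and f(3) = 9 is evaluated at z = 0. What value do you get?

Using Newton's divided-difference form:
f[1,2] = (7 - (-3)) / (2 - 1) = 10
f[2,3] = (9 - 7) / (3 - 2) = 2
f[1,2,3] = (2 - 10) / (3 - 1) = -4
f(0) = -3 + 10·(-1) + (-4)·(-1)·(-2) = -21

-21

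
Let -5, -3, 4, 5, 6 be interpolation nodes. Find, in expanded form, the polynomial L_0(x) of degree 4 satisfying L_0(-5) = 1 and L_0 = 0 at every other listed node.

L_0(x) = (x + 3)(x - 4)(x - 5)(x - 6) / [(-2)·(-9)·(-10)·(-11)]
       = (x^4 - 12x^3 + 29x^2 + 102x - 360) / (1980)

L_0(x) = (1/1980)x^4 - (1/165)x^3 + (29/1980)x^2 + (17/330)x - 2/11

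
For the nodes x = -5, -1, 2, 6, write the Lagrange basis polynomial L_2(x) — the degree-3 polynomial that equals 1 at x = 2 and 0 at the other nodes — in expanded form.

L_2(x) = (x + 5)(x + 1)(x - 6) / [(7)·(3)·(-4)]
       = (x^3 - 31x - 30) / (-84)

L_2(x) = -(1/84)x^3 + (31/84)x + 5/14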